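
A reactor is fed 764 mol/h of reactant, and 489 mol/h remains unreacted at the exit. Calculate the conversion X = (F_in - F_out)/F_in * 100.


X = (F_in - F_out) / F_in * 100
Moles reacted = 764 - 489 = 275
X = 275 / 764 * 100
= 0.3599 * 100
= 35.99 %

35.99 %


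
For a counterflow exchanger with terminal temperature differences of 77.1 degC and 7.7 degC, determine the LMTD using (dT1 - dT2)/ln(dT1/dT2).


LMTD = (dT1 - dT2) / ln(dT1/dT2)
= (77.1 - 7.7) / ln(77.1 / 7.7) = 69.4 / 2.30388 = 30.12

30.12 degC


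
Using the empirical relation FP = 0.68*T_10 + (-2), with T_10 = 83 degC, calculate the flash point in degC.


FP = 0.68 * 83 + (-2) = 54.44

54.44 degC


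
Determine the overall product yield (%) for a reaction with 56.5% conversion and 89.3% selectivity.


Overall yield = conversion (%) * selectivity (%) / 100
Conversion = 56.5%, Selectivity = 89.3%
Y = 56.5 * 89.3 / 100
= 50.4545 %

50.4545 %


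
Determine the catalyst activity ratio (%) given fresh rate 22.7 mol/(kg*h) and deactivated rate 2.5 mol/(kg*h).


Activity (%) = (rate_used / rate_fresh) * 100
rate_used = 2.5, rate_fresh = 22.7
= (2.5 / 22.7) * 100
= 0.1101 * 100 = 11.01

11.01 %


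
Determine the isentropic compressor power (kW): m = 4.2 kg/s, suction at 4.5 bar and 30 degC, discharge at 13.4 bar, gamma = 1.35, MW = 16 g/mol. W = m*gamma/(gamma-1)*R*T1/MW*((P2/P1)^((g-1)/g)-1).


Isentropic work: W = m*(gamma/(gamma-1))*(R*T1/MW)*((P2/P1)^((gamma-1)/gamma) - 1)
T1 = 30 + 273.15 = 303.15 K
Pressure ratio = 13.4 / 4.5 = 2.97778
Exponent = (1.35 - 1)/1.35 = 0.259259
(P2/P1)^exp - 1 = 2.97778^0.259259 - 1 = 0.326969
W = 4.2 * 1.35 / 0.35 * 8.314 * 303.15 / 16 * 0.326969 = 834.4

834.4 kW


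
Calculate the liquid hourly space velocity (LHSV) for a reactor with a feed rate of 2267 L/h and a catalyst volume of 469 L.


LHSV = volumetric feed rate / catalyst volume
= 2267 L/h / 469 L
= 4.834 h^-1

4.834 h^-1


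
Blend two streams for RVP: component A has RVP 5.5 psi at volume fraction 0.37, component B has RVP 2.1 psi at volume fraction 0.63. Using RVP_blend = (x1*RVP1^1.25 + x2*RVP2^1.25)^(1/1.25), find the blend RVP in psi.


Chevron index: RVP_blend = (sum xi*RVPi^1.25)^(1/1.25)
RVP^1.25 terms: 0.37 * 5.5^1.25 + 0.63 * 2.1^1.25 = 4.70904
RVP_blend = 4.70904^(1/1.25) = 3.454

3.454 psi


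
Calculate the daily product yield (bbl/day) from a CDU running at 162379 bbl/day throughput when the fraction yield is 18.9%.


Crude throughput = 162379 bbl/day
Fraction yield = 18.9%
yield = throughput * fraction / 100
yield = 162379 * 18.9 / 100 = 30689.631

30689.631 bbl/day


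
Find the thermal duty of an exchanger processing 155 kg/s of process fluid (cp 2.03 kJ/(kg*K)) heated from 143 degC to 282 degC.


Q = m_dot * cp * delta_T
delta_T = 282 - 143 = 139 K
Q = 155 * 2.03 * 139
= 314.65 * 139
= 43736.35 kW

43736.35 kW


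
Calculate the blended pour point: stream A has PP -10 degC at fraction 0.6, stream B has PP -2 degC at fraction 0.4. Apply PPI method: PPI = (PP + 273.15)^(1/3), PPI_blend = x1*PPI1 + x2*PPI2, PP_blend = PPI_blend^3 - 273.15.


PPI_1 = (-10 + 273.15)^(1/3) = 6.408176
PPI_2 = (-2 + 273.15)^(1/3) = 6.472467
PPI_blend = 0.6 * 6.408176 + 0.4 * 6.472467 = 6.433892
PP_blend = 6.433892^3 - 273.15 = 266.3307 - 273.15 = -6.82

-6.82 degC


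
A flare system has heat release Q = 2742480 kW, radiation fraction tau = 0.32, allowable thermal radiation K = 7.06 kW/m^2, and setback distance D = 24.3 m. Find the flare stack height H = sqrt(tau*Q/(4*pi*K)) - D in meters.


tau*Q/(4*pi*K) = 0.32 * 2742480 / (4 * pi * 7.06) = 9891.88
sqrt(9891.88) = 99.4579
H = 99.4579 - 24.3 = 75.16

75.16 m


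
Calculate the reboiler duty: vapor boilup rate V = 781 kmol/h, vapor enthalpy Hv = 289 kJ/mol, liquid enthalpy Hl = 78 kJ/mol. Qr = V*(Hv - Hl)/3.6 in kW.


Qr = 781 * (289 - 78) / 3.6 = 781 * 211 / 3.6 = 45780

45780 kW


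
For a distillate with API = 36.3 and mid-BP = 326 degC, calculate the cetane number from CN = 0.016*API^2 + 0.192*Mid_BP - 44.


CN = 0.016 * 36.3^2 + 0.192 * 326 - 44
CN = 21.08304 + 62.592 - 44 = 39.67504

39.67504


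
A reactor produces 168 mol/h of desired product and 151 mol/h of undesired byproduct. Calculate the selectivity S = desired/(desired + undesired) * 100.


Selectivity = desired / (desired + undesired) * 100
Total products = 168 + 151 = 319 mol/h
S = 168 / 319 * 100
= 0.5266 * 100
= 52.66 %

52.66 %


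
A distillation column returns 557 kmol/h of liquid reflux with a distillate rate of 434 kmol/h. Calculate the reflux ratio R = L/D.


Reflux ratio definition: R = L / D (liquid returned / distillate withdrawn)
L = 557 kmol/h, D = 434 kmol/h
R = 557 / 434 = 1.283

1.283


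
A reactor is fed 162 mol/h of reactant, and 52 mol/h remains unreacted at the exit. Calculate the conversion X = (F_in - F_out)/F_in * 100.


X = (F_in - F_out) / F_in * 100
Moles reacted = 162 - 52 = 110
X = 110 / 162 * 100
= 0.6790 * 100
= 67.90 %

67.90 %


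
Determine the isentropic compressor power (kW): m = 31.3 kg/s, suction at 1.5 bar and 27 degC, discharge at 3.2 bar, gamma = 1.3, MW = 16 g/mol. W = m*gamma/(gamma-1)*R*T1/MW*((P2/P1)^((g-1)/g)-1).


Isentropic work: W = m*(gamma/(gamma-1))*(R*T1/MW)*((P2/P1)^((gamma-1)/gamma) - 1)
T1 = 27 + 273.15 = 300.15 K
Pressure ratio = 3.2 / 1.5 = 2.13333
Exponent = (1.3 - 1)/1.3 = 0.230769
(P2/P1)^exp - 1 = 2.13333^0.230769 - 1 = 0.191068
W = 31.3 * 1.3 / 0.3 * 8.314 * 300.15 / 16 * 0.191068 = 4042

4042 kW


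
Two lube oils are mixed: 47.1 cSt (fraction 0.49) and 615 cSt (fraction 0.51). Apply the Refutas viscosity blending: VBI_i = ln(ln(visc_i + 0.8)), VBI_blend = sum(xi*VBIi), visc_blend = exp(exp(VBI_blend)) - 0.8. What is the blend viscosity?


Refutas method: VBN_i = 14.534*ln(ln(visc_i + 0.8)) + 10.975, blended linearly by mass fraction; since VBN is linear in VBI_i = ln(ln(visc_i + 0.8)) and the fractions sum to 1, blend VBI directly: visc = exp(exp(VBI_blend)) - 0.8
VBI_1 = ln(ln(47.1 + 0.8)) = 1.35303
VBI_2 = ln(ln(615 + 0.8)) = 1.85987
VBI_blend = 0.49 * 1.35303 + 0.51 * 1.85987 = 1.61152
visc_blend = exp(exp(1.61152)) - 0.8 = 149.2

149.2 cSt


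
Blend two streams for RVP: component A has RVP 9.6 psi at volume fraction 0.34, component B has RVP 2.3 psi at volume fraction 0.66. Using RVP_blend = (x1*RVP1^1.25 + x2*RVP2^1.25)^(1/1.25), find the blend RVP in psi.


Chevron index: RVP_blend = (sum xi*RVPi^1.25)^(1/1.25)
RVP^1.25 terms: 0.34 * 9.6^1.25 + 0.66 * 2.3^1.25 = 7.61478
RVP_blend = 7.61478^(1/1.25) = 5.074

5.074 psi


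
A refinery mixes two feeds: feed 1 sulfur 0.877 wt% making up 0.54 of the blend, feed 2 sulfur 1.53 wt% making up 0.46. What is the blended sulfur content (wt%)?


Linear sulfur blending: S_blend = x1*S1 + x2*S2
Contribution 1: 0.54 * 0.877 = 0.47358 wt%
Contribution 2: 0.46 * 1.53 = 0.7038 wt%
S_blend = 0.47358 + 0.7038 = 1.17738

1.17738 wt%


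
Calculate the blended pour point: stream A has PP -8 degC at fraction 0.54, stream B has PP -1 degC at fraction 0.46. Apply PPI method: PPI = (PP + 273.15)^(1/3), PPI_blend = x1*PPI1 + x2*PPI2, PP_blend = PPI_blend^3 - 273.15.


PPI_1 = (-8 + 273.15)^(1/3) = 6.42437
PPI_2 = (-1 + 273.15)^(1/3) = 6.480414
PPI_blend = 0.54 * 6.42437 + 0.46 * 6.480414 = 6.45015
PP_blend = 6.45015^3 - 273.15 = 268.3548 - 273.15 = -4.8

-4.8 degC


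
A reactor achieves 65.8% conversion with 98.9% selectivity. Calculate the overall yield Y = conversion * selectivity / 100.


Overall yield = conversion (%) * selectivity (%) / 100
Conversion = 65.8%, Selectivity = 98.9%
Y = 65.8 * 98.9 / 100
= 65.0762 %

65.0762 %


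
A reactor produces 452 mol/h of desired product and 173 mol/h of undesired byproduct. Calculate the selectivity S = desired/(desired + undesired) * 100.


Selectivity = desired / (desired + undesired) * 100
Total products = 452 + 173 = 625 mol/h
S = 452 / 625 * 100
= 0.7232 * 100
= 72.32 %

72.32 %


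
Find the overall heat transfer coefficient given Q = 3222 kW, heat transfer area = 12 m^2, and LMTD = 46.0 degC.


From Q = U*A*LMTD, U = Q / (A * LMTD)
U = 3222 / (12 * 46.0) = 3222 / 552 = 5.837

5.837 kW/(m^2*K)


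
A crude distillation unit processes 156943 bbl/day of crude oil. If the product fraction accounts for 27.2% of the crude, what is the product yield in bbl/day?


Crude throughput = 156943 bbl/day
Fraction yield = 27.2%
yield = throughput * fraction / 100
yield = 156943 * 27.2 / 100 = 42688.496

42688.496 bbl/day


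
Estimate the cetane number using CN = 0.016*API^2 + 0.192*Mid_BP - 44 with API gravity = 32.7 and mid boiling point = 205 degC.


CN = 0.016 * 32.7^2 + 0.192 * 205 - 44
CN = 17.10864 + 39.36 - 44 = 12.46864

12.46864


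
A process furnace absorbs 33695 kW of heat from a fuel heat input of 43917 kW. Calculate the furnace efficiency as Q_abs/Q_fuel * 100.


Furnace efficiency = Q_absorbed / Q_fuel * 100
= 33695 / 43917 * 100 = 76.72

76.72 %


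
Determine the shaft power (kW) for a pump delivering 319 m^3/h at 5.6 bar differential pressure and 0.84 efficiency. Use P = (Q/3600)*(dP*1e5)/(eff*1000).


Q = 319 / 3600 = 0.0886111 m^3/s
P = 0.0886111 * (5.6 * 1e5) / 0.84 / 1000 = 59.07

59.07 kW


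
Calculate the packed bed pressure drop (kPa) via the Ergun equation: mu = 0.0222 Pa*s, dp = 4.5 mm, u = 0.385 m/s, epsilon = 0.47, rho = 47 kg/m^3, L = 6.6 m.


dp = 4.5 mm = 0.0045 m
Viscous term = 150*0.0222*0.385*(1-0.47)^2 / (0.0045^2*0.47^3) = 171292
Inertial term = 1.75*47*0.385^2*(1-0.47) / (0.0045*0.47^3) = 13830.2
dP/L = 171292 + 13830.2 = 185122 Pa/m
dP = 185122 * 6.6 / 1000 = 1222 kPa

1222 kPa


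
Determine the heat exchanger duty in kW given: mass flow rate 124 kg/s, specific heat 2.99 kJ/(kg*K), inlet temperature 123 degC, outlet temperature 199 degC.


Q = m_dot * cp * delta_T
delta_T = 199 - 123 = 76 K
Q = 124 * 2.99 * 76
= 370.76 * 76
= 28177.76 kW

28177.76 kW


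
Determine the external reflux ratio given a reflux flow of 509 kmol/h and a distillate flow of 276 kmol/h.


Reflux ratio definition: R = L / D (liquid returned / distillate withdrawn)
L = 509 kmol/h, D = 276 kmol/h
R = 509 / 276 = 1.844

1.844


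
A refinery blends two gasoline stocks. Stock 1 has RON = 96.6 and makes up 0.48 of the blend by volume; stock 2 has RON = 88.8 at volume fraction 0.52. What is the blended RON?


Linear blending: RON_blend = sum(vi * RONi)
Contribution 1: 0.48 * 96.6 = 46.368
Contribution 2: 0.52 * 88.8 = 46.176
RON_blend = 46.368 + 46.176 = 92.544

92.544


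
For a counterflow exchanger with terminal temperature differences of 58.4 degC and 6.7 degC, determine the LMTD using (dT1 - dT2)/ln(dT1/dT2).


LMTD = (dT1 - dT2) / ln(dT1/dT2)
= (58.4 - 6.7) / ln(58.4 / 6.7) = 51.7 / 2.16521 = 23.88

23.88 degC


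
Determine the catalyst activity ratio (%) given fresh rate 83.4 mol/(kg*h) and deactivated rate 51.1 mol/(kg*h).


Activity (%) = (rate_used / rate_fresh) * 100
rate_used = 51.1, rate_fresh = 83.4
= (51.1 / 83.4) * 100
= 0.6127 * 100 = 61.27

61.27 %


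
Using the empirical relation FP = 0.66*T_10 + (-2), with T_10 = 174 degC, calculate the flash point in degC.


FP = 0.66 * 174 + (-2) = 112.84

112.84 degC


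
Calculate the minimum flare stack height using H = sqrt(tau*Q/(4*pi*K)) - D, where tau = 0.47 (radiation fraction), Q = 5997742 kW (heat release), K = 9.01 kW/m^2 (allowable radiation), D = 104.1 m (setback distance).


tau*Q/(4*pi*K) = 0.47 * 5997742 / (4 * pi * 9.01) = 24897.2
sqrt(24897.2) = 157.788
H = 157.788 - 104.1 = 53.69

53.69 m


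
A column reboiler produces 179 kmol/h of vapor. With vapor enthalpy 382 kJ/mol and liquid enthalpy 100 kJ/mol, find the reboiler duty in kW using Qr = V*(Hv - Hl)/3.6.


Qr = 179 * (382 - 100) / 3.6 = 179 * 282 / 3.6 = 14020

14020 kW


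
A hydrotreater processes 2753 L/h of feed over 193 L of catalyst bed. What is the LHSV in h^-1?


LHSV = volumetric feed rate / catalyst volume
= 2753 L/h / 193 L
= 14.26 h^-1

14.26 h^-1


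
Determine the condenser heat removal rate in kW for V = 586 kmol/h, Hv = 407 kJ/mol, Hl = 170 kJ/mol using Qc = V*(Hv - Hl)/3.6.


Qc = 586 * (407 - 170) / 3.6 = 586 * 237 / 3.6 = 38580

38580 kW


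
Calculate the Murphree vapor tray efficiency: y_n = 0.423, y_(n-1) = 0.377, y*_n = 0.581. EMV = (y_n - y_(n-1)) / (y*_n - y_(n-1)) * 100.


Murphree vapor efficiency: EMV = (y_n - y_(n-1)) / (y*_n - y_(n-1)) * 100
EMV = (0.423 - 0.377) / (0.581 - 0.377) * 100 = 0.046 / 0.204 * 100 = 22.55

22.55 %


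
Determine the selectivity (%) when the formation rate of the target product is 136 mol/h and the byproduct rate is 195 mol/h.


Selectivity = desired / (desired + undesired) * 100
Total products = 136 + 195 = 331 mol/h
S = 136 / 331 * 100
= 0.4109 * 100
= 41.09 %

41.09 %


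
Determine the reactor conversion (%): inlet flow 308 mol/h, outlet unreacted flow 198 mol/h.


X = (F_in - F_out) / F_in * 100
Moles reacted = 308 - 198 = 110
X = 110 / 308 * 100
= 0.3571 * 100
= 35.71 %

35.71 %


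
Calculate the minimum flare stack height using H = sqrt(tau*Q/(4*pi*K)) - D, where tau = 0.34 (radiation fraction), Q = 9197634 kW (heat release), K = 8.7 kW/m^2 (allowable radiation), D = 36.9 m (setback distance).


tau*Q/(4*pi*K) = 0.34 * 9197634 / (4 * pi * 8.7) = 28603.9
sqrt(28603.9) = 169.127
H = 169.127 - 36.9 = 132.2

132.2 m


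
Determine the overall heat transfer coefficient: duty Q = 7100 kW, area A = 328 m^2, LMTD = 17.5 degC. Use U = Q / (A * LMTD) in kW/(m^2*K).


From Q = U*A*LMTD, U = Q / (A * LMTD)
U = 7100 / (328 * 17.5) = 7100 / 5740 = 1.237

1.237 kW/(m^2*K)


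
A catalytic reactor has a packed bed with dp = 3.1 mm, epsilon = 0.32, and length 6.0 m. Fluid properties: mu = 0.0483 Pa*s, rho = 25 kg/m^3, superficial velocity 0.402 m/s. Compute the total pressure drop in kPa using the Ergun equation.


dp = 3.1 mm = 0.0031 m
Viscous term = 150*0.0483*0.402*(1-0.32)^2 / (0.0031^2*0.32^3) = 4276700
Inertial term = 1.75*25*0.402^2*(1-0.32) / (0.0031*0.32^3) = 47329
dP/L = 4276700 + 47329 = 4324030 Pa/m
dP = 4324030 * 6.0 / 1000 = 25940 kPa

25940 kPa


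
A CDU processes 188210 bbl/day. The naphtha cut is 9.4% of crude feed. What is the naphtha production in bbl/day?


Crude throughput = 188210 bbl/day
Fraction yield = 9.4%
yield = throughput * fraction / 100
yield = 188210 * 9.4 / 100 = 17691.74

17691.74 bbl/day


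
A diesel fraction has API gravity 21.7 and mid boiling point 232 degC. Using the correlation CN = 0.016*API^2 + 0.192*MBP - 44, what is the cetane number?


CN = 0.016 * 21.7^2 + 0.192 * 232 - 44
CN = 7.53424 + 44.544 - 44 = 8.07824

8.07824


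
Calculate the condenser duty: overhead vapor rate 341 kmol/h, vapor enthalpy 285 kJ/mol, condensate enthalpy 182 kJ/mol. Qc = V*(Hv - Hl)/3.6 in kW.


Qc = 341 * (285 - 182) / 3.6 = 341 * 103 / 3.6 = 9756

9756 kW


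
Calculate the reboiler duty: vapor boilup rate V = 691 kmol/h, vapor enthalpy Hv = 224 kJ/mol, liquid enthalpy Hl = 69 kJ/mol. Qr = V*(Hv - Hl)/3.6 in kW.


Qr = 691 * (224 - 69) / 3.6 = 691 * 155 / 3.6 = 29750

29750 kW


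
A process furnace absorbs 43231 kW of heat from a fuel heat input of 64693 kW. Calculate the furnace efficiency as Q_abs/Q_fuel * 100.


Furnace efficiency = Q_absorbed / Q_fuel * 100
= 43231 / 64693 * 100 = 66.82

66.82 %


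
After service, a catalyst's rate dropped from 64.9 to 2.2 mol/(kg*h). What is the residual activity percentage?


Activity (%) = (rate_used / rate_fresh) * 100
rate_used = 2.2, rate_fresh = 64.9
= (2.2 / 64.9) * 100
= 0.03390 * 100 = 3.390

3.390 %


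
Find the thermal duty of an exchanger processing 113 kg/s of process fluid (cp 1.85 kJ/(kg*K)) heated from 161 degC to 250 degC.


Q = m_dot * cp * delta_T
delta_T = 250 - 161 = 89 K
Q = 113 * 1.85 * 89
= 209.05 * 89
= 18605.45 kW

18605.45 kW


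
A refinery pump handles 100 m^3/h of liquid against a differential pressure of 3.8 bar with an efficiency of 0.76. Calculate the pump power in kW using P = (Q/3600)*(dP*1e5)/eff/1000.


Q = 100 / 3600 = 0.0277778 m^3/s
P = 0.0277778 * (3.8 * 1e5) / 0.76 / 1000 = 13.89

13.89 kW


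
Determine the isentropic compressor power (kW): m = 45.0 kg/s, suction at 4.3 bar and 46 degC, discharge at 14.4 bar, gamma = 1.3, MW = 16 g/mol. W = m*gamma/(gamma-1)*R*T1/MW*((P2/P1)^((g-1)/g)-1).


Isentropic work: W = m*(gamma/(gamma-1))*(R*T1/MW)*((P2/P1)^((gamma-1)/gamma) - 1)
T1 = 46 + 273.15 = 319.15 K
Pressure ratio = 14.4 / 4.3 = 3.34884
Exponent = (1.3 - 1)/1.3 = 0.230769
(P2/P1)^exp - 1 = 3.34884^0.230769 - 1 = 0.321689
W = 45.0 * 1.3 / 0.3 * 8.314 * 319.15 / 16 * 0.321689 = 10400

10400 kW


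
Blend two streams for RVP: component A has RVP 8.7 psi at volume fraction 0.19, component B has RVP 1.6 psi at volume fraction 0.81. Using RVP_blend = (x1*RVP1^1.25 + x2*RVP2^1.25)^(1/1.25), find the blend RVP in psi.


Chevron index: RVP_blend = (sum xi*RVPi^1.25)^(1/1.25)
RVP^1.25 terms: 0.19 * 8.7^1.25 + 0.81 * 1.6^1.25 = 4.29651
RVP_blend = 4.29651^(1/1.25) = 3.210

3.210 psi


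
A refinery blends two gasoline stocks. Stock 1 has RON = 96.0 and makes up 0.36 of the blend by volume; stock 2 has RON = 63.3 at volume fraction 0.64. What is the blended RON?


Linear blending: RON_blend = sum(vi * RONi)
Contribution 1: 0.36 * 96.0 = 34.56
Contribution 2: 0.64 * 63.3 = 40.512
RON_blend = 34.56 + 40.512 = 75.072

75.072


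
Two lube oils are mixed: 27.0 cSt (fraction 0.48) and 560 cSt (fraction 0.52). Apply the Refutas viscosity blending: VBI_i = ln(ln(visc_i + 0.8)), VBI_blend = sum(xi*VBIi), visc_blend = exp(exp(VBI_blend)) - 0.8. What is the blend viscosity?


Refutas method: VBN_i = 14.534*ln(ln(visc_i + 0.8)) + 10.975, blended linearly by mass fraction; since VBN is linear in VBI_i = ln(ln(visc_i + 0.8)) and the fractions sum to 1, blend VBI directly: visc = exp(exp(VBI_blend)) - 0.8
VBI_1 = ln(ln(27.0 + 0.8)) = 1.20148
VBI_2 = ln(ln(560 + 0.8)) = 1.8452
VBI_blend = 0.48 * 1.20148 + 0.52 * 1.8452 = 1.53621
visc_blend = exp(exp(1.53621)) - 0.8 = 103.5

103.5 cSt


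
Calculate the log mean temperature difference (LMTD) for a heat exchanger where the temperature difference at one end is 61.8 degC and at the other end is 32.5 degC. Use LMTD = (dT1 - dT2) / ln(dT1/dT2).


LMTD = (dT1 - dT2) / ln(dT1/dT2)
= (61.8 - 32.5) / ln(61.8 / 32.5) = 29.3 / 0.642663 = 45.59

45.59 degC


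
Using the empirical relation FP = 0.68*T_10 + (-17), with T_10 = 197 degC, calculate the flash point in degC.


FP = 0.68 * 197 + (-17) = 116.96

116.96 degC


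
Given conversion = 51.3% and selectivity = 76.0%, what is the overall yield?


Overall yield = conversion (%) * selectivity (%) / 100
Conversion = 51.3%, Selectivity = 76.0%
Y = 51.3 * 76.0 / 100
= 38.988 %

38.988 %


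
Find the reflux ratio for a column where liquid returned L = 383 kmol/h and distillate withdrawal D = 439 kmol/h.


Reflux ratio definition: R = L / D (liquid returned / distillate withdrawn)
L = 383 kmol/h, D = 439 kmol/h
R = 383 / 439 = 0.8724

0.8724


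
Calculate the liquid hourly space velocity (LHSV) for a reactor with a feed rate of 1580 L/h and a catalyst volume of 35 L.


LHSV = volumetric feed rate / catalyst volume
= 1580 L/h / 35 L
= 45.14 h^-1

45.14 h^-1


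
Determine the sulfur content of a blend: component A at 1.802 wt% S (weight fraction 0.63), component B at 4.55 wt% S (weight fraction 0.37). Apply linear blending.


Linear sulfur blending: S_blend = x1*S1 + x2*S2
Contribution 1: 0.63 * 1.802 = 1.13526 wt%
Contribution 2: 0.37 * 4.55 = 1.6835 wt%
S_blend = 1.13526 + 1.6835 = 2.81876

2.81876 wt%


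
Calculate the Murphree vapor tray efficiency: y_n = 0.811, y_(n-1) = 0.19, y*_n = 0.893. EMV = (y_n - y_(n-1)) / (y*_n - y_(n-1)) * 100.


Murphree vapor efficiency: EMV = (y_n - y_(n-1)) / (y*_n - y_(n-1)) * 100
EMV = (0.811 - 0.19) / (0.893 - 0.19) * 100 = 0.621 / 0.703 * 100 = 88.34

88.34 %


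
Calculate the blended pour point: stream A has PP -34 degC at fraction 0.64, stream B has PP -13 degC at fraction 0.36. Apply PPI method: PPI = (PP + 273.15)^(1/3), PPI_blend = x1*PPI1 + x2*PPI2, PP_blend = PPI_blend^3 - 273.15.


PPI_1 = (-34 + 273.15)^(1/3) = 6.20712
PPI_2 = (-13 + 273.15)^(1/3) = 6.383731
PPI_blend = 0.64 * 6.20712 + 0.36 * 6.383731 = 6.2707
PP_blend = 6.2707^3 - 273.15 = 246.5744 - 273.15 = -26.58

-26.58 degC


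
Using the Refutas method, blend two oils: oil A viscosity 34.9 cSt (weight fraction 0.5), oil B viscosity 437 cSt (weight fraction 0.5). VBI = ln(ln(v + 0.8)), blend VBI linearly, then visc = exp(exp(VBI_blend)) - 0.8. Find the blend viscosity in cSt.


Refutas method: VBN_i = 14.534*ln(ln(visc_i + 0.8)) + 10.975, blended linearly by mass fraction; since VBN is linear in VBI_i = ln(ln(visc_i + 0.8)) and the fractions sum to 1, blend VBI directly: visc = exp(exp(VBI_blend)) - 0.8
VBI_1 = ln(ln(34.9 + 0.8)) = 1.27401
VBI_2 = ln(ln(437 + 0.8)) = 1.80529
VBI_blend = 0.5 * 1.27401 + 0.5 * 1.80529 = 1.53965
visc_blend = exp(exp(1.53965)) - 0.8 = 105.1

105.1 cSt


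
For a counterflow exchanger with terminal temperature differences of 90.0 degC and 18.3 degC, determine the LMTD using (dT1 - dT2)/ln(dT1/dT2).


LMTD = (dT1 - dT2) / ln(dT1/dT2)
= (90.0 - 18.3) / ln(90.0 / 18.3) = 71.7 / 1.59291 = 45.01

45.01 degC


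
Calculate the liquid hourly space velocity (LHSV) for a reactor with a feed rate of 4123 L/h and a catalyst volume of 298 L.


LHSV = volumetric feed rate / catalyst volume
= 4123 L/h / 298 L
= 13.84 h^-1

13.84 h^-1


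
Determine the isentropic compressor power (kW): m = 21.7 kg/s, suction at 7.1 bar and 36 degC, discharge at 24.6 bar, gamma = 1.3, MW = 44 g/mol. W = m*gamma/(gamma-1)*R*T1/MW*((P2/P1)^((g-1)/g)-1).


Isentropic work: W = m*(gamma/(gamma-1))*(R*T1/MW)*((P2/P1)^((gamma-1)/gamma) - 1)
T1 = 36 + 273.15 = 309.15 K
Pressure ratio = 24.6 / 7.1 = 3.46479
Exponent = (1.3 - 1)/1.3 = 0.230769
(P2/P1)^exp - 1 = 3.46479^0.230769 - 1 = 0.332112
W = 21.7 * 1.3 / 0.3 * 8.314 * 309.15 / 44 * 0.332112 = 1824

1824 kW


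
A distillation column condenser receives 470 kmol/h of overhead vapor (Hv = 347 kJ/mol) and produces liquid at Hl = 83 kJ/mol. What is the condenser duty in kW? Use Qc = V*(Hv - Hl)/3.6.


Qc = 470 * (347 - 83) / 3.6 = 470 * 264 / 3.6 = 34470

34470 kW


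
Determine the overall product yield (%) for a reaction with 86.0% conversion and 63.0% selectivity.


Overall yield = conversion (%) * selectivity (%) / 100
Conversion = 86.0%, Selectivity = 63.0%
Y = 86.0 * 63.0 / 100
= 54.18 %

54.18 %


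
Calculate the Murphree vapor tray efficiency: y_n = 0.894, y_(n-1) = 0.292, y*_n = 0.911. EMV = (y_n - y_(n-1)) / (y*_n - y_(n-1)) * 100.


Murphree vapor efficiency: EMV = (y_n - y_(n-1)) / (y*_n - y_(n-1)) * 100
EMV = (0.894 - 0.292) / (0.911 - 0.292) * 100 = 0.602 / 0.619 * 100 = 97.25

97.25 %


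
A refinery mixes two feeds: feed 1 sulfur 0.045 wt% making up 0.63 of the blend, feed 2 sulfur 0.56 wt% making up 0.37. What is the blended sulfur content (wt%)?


Linear sulfur blending: S_blend = x1*S1 + x2*S2
Contribution 1: 0.63 * 0.045 = 0.02835 wt%
Contribution 2: 0.37 * 0.56 = 0.2072 wt%
S_blend = 0.02835 + 0.2072 = 0.23555

0.23555 wt%


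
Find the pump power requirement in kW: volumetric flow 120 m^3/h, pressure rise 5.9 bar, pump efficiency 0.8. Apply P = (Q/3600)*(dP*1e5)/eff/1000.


Q = 120 / 3600 = 0.0333333 m^3/s
P = 0.0333333 * (5.9 * 1e5) / 0.8 / 1000 = 24.58

24.58 kW


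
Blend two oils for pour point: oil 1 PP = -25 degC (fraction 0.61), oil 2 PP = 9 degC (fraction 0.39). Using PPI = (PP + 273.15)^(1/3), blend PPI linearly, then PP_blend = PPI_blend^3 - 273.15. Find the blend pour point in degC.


PPI_1 = (-25 + 273.15)^(1/3) = 6.284028
PPI_2 = (9 + 273.15)^(1/3) = 6.558835
PPI_blend = 0.61 * 6.284028 + 0.39 * 6.558835 = 6.391203
PP_blend = 6.391203^3 - 273.15 = 261.0645 - 273.15 = -12.09

-12.09 degC


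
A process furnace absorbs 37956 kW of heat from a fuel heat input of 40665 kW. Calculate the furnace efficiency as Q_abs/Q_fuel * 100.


Furnace efficiency = Q_absorbed / Q_fuel * 100
= 37956 / 40665 * 100 = 93.34

93.34 %


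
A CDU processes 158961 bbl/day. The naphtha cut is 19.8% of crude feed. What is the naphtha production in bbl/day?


Crude throughput = 158961 bbl/day
Fraction yield = 19.8%
yield = throughput * fraction / 100
yield = 158961 * 19.8 / 100 = 31474.278

31474.278 bbl/day


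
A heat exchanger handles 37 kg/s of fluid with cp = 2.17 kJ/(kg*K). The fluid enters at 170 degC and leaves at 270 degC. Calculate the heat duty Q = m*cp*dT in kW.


Q = m_dot * cp * delta_T
delta_T = 270 - 170 = 100 K
Q = 37 * 2.17 * 100
= 80.29 * 100
= 8029 kW

8029 kW


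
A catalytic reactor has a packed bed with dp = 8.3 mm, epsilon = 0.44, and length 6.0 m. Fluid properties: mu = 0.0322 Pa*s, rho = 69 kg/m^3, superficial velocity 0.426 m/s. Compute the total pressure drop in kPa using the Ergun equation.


dp = 8.3 mm = 0.0083 m
Viscous term = 150*0.0322*0.426*(1-0.44)^2 / (0.0083^2*0.44^3) = 109956
Inertial term = 1.75*69*0.426^2*(1-0.44) / (0.0083*0.44^3) = 17356.3
dP/L = 109956 + 17356.3 = 127312 Pa/m
dP = 127312 * 6.0 / 1000 = 763.9 kPa

763.9 kPa


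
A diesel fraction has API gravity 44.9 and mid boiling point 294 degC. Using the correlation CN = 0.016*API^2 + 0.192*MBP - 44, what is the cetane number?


CN = 0.016 * 44.9^2 + 0.192 * 294 - 44
CN = 32.25616 + 56.448 - 44 = 44.70416

44.70416


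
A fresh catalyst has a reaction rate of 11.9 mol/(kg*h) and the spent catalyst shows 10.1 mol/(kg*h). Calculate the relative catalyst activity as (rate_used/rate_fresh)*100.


Activity (%) = (rate_used / rate_fresh) * 100
rate_used = 10.1, rate_fresh = 11.9
= (10.1 / 11.9) * 100
= 0.8487 * 100 = 84.87

84.87 %


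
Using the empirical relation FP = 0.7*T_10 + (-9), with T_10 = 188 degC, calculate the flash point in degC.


FP = 0.7 * 188 + (-9) = 122.6

122.6 degC


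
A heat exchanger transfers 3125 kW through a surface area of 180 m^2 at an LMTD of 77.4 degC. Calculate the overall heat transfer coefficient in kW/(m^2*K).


From Q = U*A*LMTD, U = Q / (A * LMTD)
U = 3125 / (180 * 77.4) = 3125 / 13932 = 0.2243

0.2243 kW/(m^2*K)


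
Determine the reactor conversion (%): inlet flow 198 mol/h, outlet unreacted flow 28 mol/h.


X = (F_in - F_out) / F_in * 100
Moles reacted = 198 - 28 = 170
X = 170 / 198 * 100
= 0.8586 * 100
= 85.86 %

85.86 %


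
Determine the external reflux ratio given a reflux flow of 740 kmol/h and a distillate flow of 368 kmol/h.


Reflux ratio definition: R = L / D (liquid returned / distillate withdrawn)
L = 740 kmol/h, D = 368 kmol/h
R = 740 / 368 = 2.011

2.011


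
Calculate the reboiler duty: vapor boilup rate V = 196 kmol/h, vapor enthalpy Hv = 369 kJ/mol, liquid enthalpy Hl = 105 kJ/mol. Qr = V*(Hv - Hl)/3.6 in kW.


Qr = 196 * (369 - 105) / 3.6 = 196 * 264 / 3.6 = 14370

14370 kW


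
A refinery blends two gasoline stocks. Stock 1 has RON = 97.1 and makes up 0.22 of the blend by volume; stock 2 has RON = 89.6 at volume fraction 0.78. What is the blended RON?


Linear blending: RON_blend = sum(vi * RONi)
Contribution 1: 0.22 * 97.1 = 21.362
Contribution 2: 0.78 * 89.6 = 69.888
RON_blend = 21.362 + 69.888 = 91.25

91.25


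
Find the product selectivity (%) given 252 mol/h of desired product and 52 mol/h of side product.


Selectivity = desired / (desired + undesired) * 100
Total products = 252 + 52 = 304 mol/h
S = 252 / 304 * 100
= 0.8289 * 100
= 82.89 %

82.89 %


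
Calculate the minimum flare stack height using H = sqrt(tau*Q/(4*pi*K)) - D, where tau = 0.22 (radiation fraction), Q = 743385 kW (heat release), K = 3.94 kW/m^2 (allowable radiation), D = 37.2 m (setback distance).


tau*Q/(4*pi*K) = 0.22 * 743385 / (4 * pi * 3.94) = 3303.17
sqrt(3303.17) = 57.4732
H = 57.4732 - 37.2 = 20.27

20.27 m


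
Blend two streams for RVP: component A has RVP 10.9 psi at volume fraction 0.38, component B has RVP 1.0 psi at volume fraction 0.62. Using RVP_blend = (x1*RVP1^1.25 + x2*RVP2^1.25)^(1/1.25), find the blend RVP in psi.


Chevron index: RVP_blend = (sum xi*RVPi^1.25)^(1/1.25)
RVP^1.25 terms: 0.38 * 10.9^1.25 + 0.62 * 1.0^1.25 = 8.14604
RVP_blend = 8.14604^(1/1.25) = 5.355

5.355 psi


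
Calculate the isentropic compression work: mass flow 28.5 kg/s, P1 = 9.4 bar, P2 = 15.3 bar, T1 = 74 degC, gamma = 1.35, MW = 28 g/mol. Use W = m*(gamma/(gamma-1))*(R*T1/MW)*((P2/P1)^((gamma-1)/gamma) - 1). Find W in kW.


Isentropic work: W = m*(gamma/(gamma-1))*(R*T1/MW)*((P2/P1)^((gamma-1)/gamma) - 1)
T1 = 74 + 273.15 = 347.15 K
Pressure ratio = 15.3 / 9.4 = 1.62766
Exponent = (1.35 - 1)/1.35 = 0.259259
(P2/P1)^exp - 1 = 1.62766^0.259259 - 1 = 0.134618
W = 28.5 * 1.35 / 0.35 * 8.314 * 347.15 / 28 * 0.134618 = 1525

1525 kW


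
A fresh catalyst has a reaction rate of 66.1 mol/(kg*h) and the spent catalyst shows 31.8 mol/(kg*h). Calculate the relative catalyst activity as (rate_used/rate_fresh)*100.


Activity (%) = (rate_used / rate_fresh) * 100
rate_used = 31.8, rate_fresh = 66.1
= (31.8 / 66.1) * 100
= 0.4811 * 100 = 48.11

48.11 %


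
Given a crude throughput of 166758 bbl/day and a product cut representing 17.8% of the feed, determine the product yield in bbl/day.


Crude throughput = 166758 bbl/day
Fraction yield = 17.8%
yield = throughput * fraction / 100
yield = 166758 * 17.8 / 100 = 29682.924

29682.924 bbl/day


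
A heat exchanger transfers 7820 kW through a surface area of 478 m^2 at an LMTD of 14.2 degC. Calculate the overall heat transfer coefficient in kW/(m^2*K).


From Q = U*A*LMTD, U = Q / (A * LMTD)
U = 7820 / (478 * 14.2) = 7820 / 6787.6 = 1.152

1.152 kW/(m^2*K)


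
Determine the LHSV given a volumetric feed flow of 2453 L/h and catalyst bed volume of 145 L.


LHSV = volumetric feed rate / catalyst volume
= 2453 L/h / 145 L
= 16.92 h^-1

16.92 h^-1


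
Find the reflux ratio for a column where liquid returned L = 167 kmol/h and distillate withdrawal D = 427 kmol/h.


Reflux ratio definition: R = L / D (liquid returned / distillate withdrawn)
L = 167 kmol/h, D = 427 kmol/h
R = 167 / 427 = 0.3911

0.3911


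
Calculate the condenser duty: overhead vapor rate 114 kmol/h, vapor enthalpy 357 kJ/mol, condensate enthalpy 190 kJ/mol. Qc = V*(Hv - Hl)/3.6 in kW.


Qc = 114 * (357 - 190) / 3.6 = 114 * 167 / 3.6 = 5288

5288 kW


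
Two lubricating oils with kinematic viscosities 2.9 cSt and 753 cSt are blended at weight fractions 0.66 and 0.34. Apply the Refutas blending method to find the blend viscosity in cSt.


Refutas method: VBN_i = 14.534*ln(ln(visc_i + 0.8)) + 10.975, blended linearly by mass fraction; since VBN is linear in VBI_i = ln(ln(visc_i + 0.8)) and the fractions sum to 1, blend VBI directly: visc = exp(exp(VBI_blend)) - 0.8
VBI_1 = ln(ln(2.9 + 0.8)) = 0.268754
VBI_2 = ln(ln(753 + 0.8)) = 1.89087
VBI_blend = 0.66 * 0.268754 + 0.34 * 1.89087 = 0.820273
visc_blend = exp(exp(0.820273)) - 0.8 = 8.890

8.890 cSt


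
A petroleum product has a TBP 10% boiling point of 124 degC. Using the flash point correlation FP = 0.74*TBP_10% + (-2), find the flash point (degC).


FP = 0.74 * 124 + (-2) = 89.76

89.76 degC


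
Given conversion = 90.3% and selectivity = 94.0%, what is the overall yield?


Overall yield = conversion (%) * selectivity (%) / 100
Conversion = 90.3%, Selectivity = 94.0%
Y = 90.3 * 94.0 / 100
= 84.882 %

84.882 %


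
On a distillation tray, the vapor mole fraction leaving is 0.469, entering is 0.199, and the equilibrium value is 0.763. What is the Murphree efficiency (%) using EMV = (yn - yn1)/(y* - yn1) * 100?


Murphree vapor efficiency: EMV = (y_n - y_(n-1)) / (y*_n - y_(n-1)) * 100
EMV = (0.469 - 0.199) / (0.763 - 0.199) * 100 = 0.27 / 0.564 * 100 = 47.87

47.87 %


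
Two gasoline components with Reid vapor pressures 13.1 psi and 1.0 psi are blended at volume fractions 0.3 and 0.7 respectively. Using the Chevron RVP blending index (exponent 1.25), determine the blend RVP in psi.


Chevron index: RVP_blend = (sum xi*RVPi^1.25)^(1/1.25)
RVP^1.25 terms: 0.3 * 13.1^1.25 + 0.7 * 1.0^1.25 = 8.17671
RVP_blend = 8.17671^(1/1.25) = 5.371

5.371 psi


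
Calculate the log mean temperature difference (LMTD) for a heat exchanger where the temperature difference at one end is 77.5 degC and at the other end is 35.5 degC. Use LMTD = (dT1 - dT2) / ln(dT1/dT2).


LMTD = (dT1 - dT2) / ln(dT1/dT2)
= (77.5 - 35.5) / ln(77.5 / 35.5) = 42 / 0.780745 = 53.79

53.79 degC


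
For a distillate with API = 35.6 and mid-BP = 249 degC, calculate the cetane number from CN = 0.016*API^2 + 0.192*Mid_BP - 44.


CN = 0.016 * 35.6^2 + 0.192 * 249 - 44
CN = 20.27776 + 47.808 - 44 = 24.08576

24.08576


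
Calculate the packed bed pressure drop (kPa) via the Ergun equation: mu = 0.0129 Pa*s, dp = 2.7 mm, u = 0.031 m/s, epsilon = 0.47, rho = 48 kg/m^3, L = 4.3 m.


dp = 2.7 mm = 0.0027 m
Viscous term = 150*0.0129*0.031*(1-0.47)^2 / (0.0027^2*0.47^3) = 22262.5
Inertial term = 1.75*48*0.031^2*(1-0.47) / (0.0027*0.47^3) = 152.623
dP/L = 22262.5 + 152.623 = 22415.1 Pa/m
dP = 22415.1 * 4.3 / 1000 = 96.38 kPa

96.38 kPa


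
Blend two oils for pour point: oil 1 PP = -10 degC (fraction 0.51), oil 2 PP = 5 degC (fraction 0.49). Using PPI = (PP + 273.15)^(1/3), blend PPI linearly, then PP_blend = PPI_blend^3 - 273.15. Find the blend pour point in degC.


PPI_1 = (-10 + 273.15)^(1/3) = 6.408176
PPI_2 = (5 + 273.15)^(1/3) = 6.527693
PPI_blend = 0.51 * 6.408176 + 0.49 * 6.527693 = 6.466739
PP_blend = 6.466739^3 - 273.15 = 270.4307 - 273.15 = -2.72

-2.72 degC


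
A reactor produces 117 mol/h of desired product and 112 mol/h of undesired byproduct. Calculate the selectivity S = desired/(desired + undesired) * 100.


Selectivity = desired / (desired + undesired) * 100
Total products = 117 + 112 = 229 mol/h
S = 117 / 229 * 100
= 0.5109 * 100
= 51.09 %

51.09 %


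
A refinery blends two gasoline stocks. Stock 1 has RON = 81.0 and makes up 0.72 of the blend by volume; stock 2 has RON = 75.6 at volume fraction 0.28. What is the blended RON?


Linear blending: RON_blend = sum(vi * RONi)
Contribution 1: 0.72 * 81.0 = 58.32
Contribution 2: 0.28 * 75.6 = 21.168
RON_blend = 58.32 + 21.168 = 79.488

79.488


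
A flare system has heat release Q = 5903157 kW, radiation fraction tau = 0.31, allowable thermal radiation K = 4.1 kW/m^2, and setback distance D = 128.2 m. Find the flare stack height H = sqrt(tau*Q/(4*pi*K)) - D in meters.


tau*Q/(4*pi*K) = 0.31 * 5903157 / (4 * pi * 4.1) = 35518.3
sqrt(35518.3) = 188.463
H = 188.463 - 128.2 = 60.26

60.26 m


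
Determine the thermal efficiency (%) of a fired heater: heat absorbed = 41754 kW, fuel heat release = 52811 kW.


Furnace efficiency = Q_absorbed / Q_fuel * 100
= 41754 / 52811 * 100 = 79.06

79.06 %


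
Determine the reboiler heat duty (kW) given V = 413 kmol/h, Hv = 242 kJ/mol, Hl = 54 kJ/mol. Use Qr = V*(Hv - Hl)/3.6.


Qr = 413 * (242 - 54) / 3.6 = 413 * 188 / 3.6 = 21570

21570 kW


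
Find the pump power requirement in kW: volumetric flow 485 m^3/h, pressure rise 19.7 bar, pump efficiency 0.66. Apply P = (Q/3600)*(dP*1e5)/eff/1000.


Q = 485 / 3600 = 0.134722 m^3/s
P = 0.134722 * (19.7 * 1e5) / 0.66 / 1000 = 402.1

402.1 kW


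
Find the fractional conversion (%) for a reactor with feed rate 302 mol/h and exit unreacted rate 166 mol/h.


X = (F_in - F_out) / F_in * 100
Moles reacted = 302 - 166 = 136
X = 136 / 302 * 100
= 0.4503 * 100
= 45.03 %

45.03 %


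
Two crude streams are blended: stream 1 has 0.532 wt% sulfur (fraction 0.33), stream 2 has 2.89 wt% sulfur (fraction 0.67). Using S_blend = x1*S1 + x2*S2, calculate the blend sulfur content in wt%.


Linear sulfur blending: S_blend = x1*S1 + x2*S2
Contribution 1: 0.33 * 0.532 = 0.17556 wt%
Contribution 2: 0.67 * 2.89 = 1.9363 wt%
S_blend = 0.17556 + 1.9363 = 2.11186

2.11186 wt%


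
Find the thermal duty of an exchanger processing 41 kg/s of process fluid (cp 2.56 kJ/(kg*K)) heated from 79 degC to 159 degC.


Q = m_dot * cp * delta_T
delta_T = 159 - 79 = 80 K
Q = 41 * 2.56 * 80
= 104.96 * 80
= 8396.8 kW

8396.8 kW


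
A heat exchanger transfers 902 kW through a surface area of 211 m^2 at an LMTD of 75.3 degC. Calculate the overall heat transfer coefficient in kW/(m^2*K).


From Q = U*A*LMTD, U = Q / (A * LMTD)
U = 902 / (211 * 75.3) = 902 / 15888.3 = 0.05677

0.05677 kW/(m^2*K)


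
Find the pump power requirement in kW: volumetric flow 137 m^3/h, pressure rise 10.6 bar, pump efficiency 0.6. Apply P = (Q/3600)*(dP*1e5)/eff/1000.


Q = 137 / 3600 = 0.0380556 m^3/s
P = 0.0380556 * (10.6 * 1e5) / 0.6 / 1000 = 67.23

67.23 kW


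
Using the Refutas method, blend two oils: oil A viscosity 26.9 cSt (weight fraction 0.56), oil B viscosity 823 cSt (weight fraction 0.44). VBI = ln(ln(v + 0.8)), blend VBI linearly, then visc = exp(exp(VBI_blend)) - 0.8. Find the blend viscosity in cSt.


Refutas method: VBN_i = 14.534*ln(ln(visc_i + 0.8)) + 10.975, blended linearly by mass fraction; since VBN is linear in VBI_i = ln(ln(visc_i + 0.8)) and the fractions sum to 1, blend VBI directly: visc = exp(exp(VBI_blend)) - 0.8
VBI_1 = ln(ln(26.9 + 0.8)) = 1.2004
VBI_2 = ln(ln(823 + 0.8)) = 1.90418
VBI_blend = 0.56 * 1.2004 + 0.44 * 1.90418 = 1.51006
visc_blend = exp(exp(1.51006)) - 0.8 = 91.68

91.68 cSt


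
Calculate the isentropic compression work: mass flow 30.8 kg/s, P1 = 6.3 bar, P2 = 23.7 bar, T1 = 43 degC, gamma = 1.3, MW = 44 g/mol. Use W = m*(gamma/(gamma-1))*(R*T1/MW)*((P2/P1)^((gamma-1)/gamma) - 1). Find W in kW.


Isentropic work: W = m*(gamma/(gamma-1))*(R*T1/MW)*((P2/P1)^((gamma-1)/gamma) - 1)
T1 = 43 + 273.15 = 316.15 K
Pressure ratio = 23.7 / 6.3 = 3.7619
Exponent = (1.3 - 1)/1.3 = 0.230769
(P2/P1)^exp - 1 = 3.7619^0.230769 - 1 = 0.357645
W = 30.8 * 1.3 / 0.3 * 8.314 * 316.15 / 44 * 0.357645 = 2852

2852 kW


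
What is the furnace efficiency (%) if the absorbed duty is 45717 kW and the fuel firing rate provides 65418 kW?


Furnace efficiency = Q_absorbed / Q_fuel * 100
= 45717 / 65418 * 100 = 69.88

69.88 %


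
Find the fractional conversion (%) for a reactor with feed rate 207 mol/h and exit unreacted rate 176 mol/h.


X = (F_in - F_out) / F_in * 100
Moles reacted = 207 - 176 = 31
X = 31 / 207 * 100
= 0.1498 * 100
= 14.98 %

14.98 %


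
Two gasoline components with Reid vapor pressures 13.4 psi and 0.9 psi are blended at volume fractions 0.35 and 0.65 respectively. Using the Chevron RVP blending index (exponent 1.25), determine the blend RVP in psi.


Chevron index: RVP_blend = (sum xi*RVPi^1.25)^(1/1.25)
RVP^1.25 terms: 0.35 * 13.4^1.25 + 0.65 * 0.9^1.25 = 9.54303
RVP_blend = 9.54303^(1/1.25) = 6.078

6.078 psi


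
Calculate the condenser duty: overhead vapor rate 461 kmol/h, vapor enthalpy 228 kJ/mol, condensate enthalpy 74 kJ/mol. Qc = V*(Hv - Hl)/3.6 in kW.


Qc = 461 * (228 - 74) / 3.6 = 461 * 154 / 3.6 = 19720

19720 kW


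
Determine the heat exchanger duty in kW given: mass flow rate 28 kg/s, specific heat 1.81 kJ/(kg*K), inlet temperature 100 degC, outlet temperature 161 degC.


Q = m_dot * cp * delta_T
delta_T = 161 - 100 = 61 K
Q = 28 * 1.81 * 61
= 50.68 * 61
= 3091.48 kW

3091.48 kW


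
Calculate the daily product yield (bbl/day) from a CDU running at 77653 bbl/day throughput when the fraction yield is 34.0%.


Crude throughput = 77653 bbl/day
Fraction yield = 34.0%
yield = throughput * fraction / 100
yield = 77653 * 34.0 / 100 = 26402.02

26402.02 bbl/day


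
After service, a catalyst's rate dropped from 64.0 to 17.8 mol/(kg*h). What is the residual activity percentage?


Activity (%) = (rate_used / rate_fresh) * 100
rate_used = 17.8, rate_fresh = 64.0
= (17.8 / 64.0) * 100
= 0.2781 * 100 = 27.81

27.81 %


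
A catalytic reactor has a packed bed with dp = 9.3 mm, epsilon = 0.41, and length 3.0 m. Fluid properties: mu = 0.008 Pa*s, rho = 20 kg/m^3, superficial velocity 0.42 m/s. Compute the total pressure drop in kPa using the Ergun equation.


dp = 9.3 mm = 0.0093 m
Viscous term = 150*0.008*0.42*(1-0.41)^2 / (0.0093^2*0.41^3) = 29431.8
Inertial term = 1.75*20*0.42^2*(1-0.41) / (0.0093*0.41^3) = 5683.08
dP/L = 29431.8 + 5683.08 = 35114.9 Pa/m
dP = 35114.9 * 3.0 / 1000 = 105.3 kPa

105.3 kPa
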